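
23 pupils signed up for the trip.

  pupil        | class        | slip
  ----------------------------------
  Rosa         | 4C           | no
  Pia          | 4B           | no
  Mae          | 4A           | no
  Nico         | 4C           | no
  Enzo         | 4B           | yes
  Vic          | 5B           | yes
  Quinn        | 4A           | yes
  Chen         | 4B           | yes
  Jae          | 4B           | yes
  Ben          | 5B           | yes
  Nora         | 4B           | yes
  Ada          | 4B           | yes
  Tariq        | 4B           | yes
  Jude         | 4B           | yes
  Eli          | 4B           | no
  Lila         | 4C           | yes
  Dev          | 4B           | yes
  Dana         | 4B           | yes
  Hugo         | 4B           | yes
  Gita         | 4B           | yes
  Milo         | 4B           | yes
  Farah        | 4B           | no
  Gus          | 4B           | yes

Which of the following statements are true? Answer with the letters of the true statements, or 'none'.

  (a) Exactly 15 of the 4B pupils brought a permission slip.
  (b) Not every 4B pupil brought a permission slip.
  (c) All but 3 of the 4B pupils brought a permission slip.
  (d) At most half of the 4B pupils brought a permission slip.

(b), (c)

|A| = 16, |A ∩ B| = 13, |A ∖ B| = 3.
(a) |A ∩ B| = 15: fails.
(b) A ⊄ B (|A ∖ B| ≥ 1): holds.
(c) |A ∖ B| = 3: holds.
(d) |A ∩ B| ≤ |A ∖ B|: fails.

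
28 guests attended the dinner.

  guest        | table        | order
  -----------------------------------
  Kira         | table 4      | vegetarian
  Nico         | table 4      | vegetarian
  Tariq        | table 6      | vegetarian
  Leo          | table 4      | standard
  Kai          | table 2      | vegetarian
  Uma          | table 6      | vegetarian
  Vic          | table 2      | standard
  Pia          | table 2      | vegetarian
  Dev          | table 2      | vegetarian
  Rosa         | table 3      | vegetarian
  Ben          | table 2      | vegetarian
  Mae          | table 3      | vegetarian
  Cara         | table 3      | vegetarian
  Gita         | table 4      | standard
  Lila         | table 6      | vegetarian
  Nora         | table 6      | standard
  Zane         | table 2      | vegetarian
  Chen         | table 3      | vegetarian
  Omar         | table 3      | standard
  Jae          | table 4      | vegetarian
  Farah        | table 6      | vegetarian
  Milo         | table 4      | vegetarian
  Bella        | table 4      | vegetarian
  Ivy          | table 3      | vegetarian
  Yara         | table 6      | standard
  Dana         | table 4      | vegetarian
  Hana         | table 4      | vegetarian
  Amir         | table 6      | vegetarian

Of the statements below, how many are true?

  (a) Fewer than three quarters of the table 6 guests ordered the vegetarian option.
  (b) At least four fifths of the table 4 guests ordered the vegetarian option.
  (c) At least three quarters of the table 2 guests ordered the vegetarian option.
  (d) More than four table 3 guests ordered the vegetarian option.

3

(a) table 6: |A| = 7, |A ∩ B| = 5; needs |A ∩ B| / |A| < 3/4 — true.
(b) table 4: |A| = 9, |A ∩ B| = 7; needs |A ∩ B| / |A| ≥ 4/5 — false.
(c) table 2: |A| = 6, |A ∩ B| = 5; needs |A ∩ B| / |A| ≥ 3/4 — true.
(d) table 3: |A| = 6, |A ∩ B| = 5; needs |A ∩ B| > 4 — true.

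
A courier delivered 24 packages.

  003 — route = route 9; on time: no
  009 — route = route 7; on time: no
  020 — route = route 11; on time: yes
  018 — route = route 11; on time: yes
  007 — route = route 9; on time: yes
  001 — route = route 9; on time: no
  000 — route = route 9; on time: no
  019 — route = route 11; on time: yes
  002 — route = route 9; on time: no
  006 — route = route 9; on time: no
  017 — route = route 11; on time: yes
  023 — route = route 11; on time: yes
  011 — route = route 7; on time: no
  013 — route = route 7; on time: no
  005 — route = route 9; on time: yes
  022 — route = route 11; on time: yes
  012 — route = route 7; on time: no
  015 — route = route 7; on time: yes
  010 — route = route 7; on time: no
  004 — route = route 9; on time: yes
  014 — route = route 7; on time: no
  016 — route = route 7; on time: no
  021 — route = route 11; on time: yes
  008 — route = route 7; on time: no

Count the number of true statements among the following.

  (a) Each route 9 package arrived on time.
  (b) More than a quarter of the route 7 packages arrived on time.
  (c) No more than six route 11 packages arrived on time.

0

(a) route 9: |A| = 8, |A ∩ B| = 3; needs A ⊆ B, i.e. every element of A is in B (|A ∖ B| = 0) — false.
(b) route 7: |A| = 9, |A ∩ B| = 1; needs |A ∩ B| / |A| > 1/4 — false.
(c) route 11: |A| = 7, |A ∩ B| = 7; needs |A ∩ B| ≤ 6 — false.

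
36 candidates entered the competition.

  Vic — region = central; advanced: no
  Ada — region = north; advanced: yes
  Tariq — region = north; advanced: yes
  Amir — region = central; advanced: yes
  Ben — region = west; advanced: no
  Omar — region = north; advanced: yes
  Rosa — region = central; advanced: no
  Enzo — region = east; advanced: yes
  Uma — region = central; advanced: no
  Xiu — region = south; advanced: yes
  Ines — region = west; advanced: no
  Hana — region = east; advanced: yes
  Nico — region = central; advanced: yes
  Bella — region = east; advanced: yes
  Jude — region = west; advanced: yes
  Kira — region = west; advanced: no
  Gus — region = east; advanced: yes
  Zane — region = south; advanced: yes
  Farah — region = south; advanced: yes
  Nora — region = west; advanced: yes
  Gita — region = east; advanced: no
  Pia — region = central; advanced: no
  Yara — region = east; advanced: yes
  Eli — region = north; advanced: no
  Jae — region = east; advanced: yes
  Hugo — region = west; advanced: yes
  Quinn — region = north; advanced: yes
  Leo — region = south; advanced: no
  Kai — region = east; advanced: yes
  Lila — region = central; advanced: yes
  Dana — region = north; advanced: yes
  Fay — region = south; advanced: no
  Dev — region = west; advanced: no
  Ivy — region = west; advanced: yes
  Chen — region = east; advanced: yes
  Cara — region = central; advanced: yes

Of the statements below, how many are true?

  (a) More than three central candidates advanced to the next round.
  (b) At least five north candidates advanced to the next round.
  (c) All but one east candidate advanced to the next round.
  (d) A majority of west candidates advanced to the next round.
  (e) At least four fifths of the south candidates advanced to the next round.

3

(a) central: |A| = 8, |A ∩ B| = 4; needs |A ∩ B| > 3 — true.
(b) north: |A| = 6, |A ∩ B| = 5; needs |A ∩ B| ≥ 5 — true.
(c) east: |A| = 9, |A ∩ B| = 8; needs |A ∖ B| = 1 — true.
(d) west: |A| = 8, |A ∩ B| = 4; needs |A ∩ B| > |A ∖ B| — false.
(e) south: |A| = 5, |A ∩ B| = 3; needs |A ∩ B| / |A| ≥ 4/5 — false.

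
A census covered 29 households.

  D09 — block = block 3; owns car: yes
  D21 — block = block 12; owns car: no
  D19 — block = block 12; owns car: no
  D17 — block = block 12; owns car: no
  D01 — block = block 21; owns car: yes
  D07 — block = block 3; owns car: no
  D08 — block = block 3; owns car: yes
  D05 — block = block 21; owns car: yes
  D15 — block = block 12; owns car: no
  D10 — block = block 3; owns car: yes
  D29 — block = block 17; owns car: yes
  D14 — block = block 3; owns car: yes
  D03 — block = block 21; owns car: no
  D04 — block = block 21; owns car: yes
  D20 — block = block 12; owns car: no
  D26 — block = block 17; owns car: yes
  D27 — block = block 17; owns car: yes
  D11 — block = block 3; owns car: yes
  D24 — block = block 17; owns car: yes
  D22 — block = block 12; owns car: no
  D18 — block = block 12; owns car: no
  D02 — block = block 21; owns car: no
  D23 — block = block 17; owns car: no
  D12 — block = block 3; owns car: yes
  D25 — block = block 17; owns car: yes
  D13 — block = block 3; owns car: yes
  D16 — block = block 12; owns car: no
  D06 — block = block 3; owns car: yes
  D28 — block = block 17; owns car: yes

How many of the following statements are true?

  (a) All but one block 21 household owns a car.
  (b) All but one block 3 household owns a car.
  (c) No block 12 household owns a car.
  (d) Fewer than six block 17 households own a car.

(a) block 21: |A| = 5, |A ∩ B| = 3; needs |A ∖ B| = 1 — false.
(b) block 3: |A| = 9, |A ∩ B| = 8; needs |A ∖ B| = 1 — true.
(c) block 12: |A| = 8, |A ∩ B| = 0; needs A ∩ B = ∅ (|A ∩ B| = 0) — true.
(d) block 17: |A| = 7, |A ∩ B| = 6; needs |A ∩ B| < 6 — false.

2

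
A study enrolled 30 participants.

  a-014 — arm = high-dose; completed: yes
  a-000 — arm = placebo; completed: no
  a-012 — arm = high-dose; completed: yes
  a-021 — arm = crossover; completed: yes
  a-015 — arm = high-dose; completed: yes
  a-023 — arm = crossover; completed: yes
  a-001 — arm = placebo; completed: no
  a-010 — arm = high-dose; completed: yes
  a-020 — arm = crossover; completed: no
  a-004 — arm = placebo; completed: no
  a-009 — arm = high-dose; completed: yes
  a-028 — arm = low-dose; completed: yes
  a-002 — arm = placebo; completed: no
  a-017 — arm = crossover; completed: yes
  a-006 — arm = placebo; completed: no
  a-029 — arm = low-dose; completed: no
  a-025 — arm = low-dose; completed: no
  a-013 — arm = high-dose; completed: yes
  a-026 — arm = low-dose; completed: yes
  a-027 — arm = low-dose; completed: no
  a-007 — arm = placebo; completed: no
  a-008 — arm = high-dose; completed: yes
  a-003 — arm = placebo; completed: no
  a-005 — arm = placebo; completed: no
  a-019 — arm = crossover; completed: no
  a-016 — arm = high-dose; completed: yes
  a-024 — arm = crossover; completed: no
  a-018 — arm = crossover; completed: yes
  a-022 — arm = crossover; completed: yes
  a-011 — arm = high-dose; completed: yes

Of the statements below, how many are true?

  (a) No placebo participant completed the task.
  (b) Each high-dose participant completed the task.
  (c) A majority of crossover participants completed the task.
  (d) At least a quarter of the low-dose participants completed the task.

4

(a) placebo: |A| = 8, |A ∩ B| = 0; needs A ∩ B = ∅ (|A ∩ B| = 0) — true.
(b) high-dose: |A| = 9, |A ∩ B| = 9; needs A ⊆ B, i.e. every element of A is in B (|A ∖ B| = 0) — true.
(c) crossover: |A| = 8, |A ∩ B| = 5; needs |A ∩ B| > |A ∖ B| — true.
(d) low-dose: |A| = 5, |A ∩ B| = 2; needs |A ∩ B| / |A| ≥ 1/4 — true.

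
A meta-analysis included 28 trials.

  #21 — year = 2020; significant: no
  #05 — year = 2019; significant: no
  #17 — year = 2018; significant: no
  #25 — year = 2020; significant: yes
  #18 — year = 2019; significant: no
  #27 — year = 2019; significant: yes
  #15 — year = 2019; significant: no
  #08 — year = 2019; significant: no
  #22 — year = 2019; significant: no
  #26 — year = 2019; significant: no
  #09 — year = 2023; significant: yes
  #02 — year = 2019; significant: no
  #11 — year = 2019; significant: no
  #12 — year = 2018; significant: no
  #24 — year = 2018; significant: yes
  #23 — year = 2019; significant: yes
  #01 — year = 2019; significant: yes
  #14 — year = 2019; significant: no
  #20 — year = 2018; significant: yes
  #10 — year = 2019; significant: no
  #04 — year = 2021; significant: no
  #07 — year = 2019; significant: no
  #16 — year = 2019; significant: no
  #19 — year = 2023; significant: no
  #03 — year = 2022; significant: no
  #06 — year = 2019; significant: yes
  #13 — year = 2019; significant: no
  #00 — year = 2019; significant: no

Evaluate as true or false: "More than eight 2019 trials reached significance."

The determiner here denotes the relation: |A ∩ B| > 8.
|A| = 18, |A ∩ B| = 4, |A ∖ B| = 14.
|A ∩ B| = 4, so the statement is false.

False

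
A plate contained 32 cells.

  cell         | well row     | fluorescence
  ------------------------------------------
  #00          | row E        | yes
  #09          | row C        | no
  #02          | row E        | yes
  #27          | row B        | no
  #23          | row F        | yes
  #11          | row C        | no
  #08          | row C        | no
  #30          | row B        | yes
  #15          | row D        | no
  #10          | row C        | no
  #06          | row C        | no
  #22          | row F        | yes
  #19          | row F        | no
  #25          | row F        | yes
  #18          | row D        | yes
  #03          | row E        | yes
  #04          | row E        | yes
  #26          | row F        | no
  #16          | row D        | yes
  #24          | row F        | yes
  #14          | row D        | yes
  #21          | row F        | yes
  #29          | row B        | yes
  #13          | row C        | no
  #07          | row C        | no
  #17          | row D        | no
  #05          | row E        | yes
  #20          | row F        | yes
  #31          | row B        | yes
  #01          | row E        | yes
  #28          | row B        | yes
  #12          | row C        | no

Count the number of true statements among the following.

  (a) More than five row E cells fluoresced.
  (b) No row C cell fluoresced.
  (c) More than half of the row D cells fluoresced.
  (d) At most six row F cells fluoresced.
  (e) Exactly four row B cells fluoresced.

5

(a) row E: |A| = 6, |A ∩ B| = 6; needs |A ∩ B| > 5 — true.
(b) row C: |A| = 8, |A ∩ B| = 0; needs A ∩ B = ∅ (|A ∩ B| = 0) — true.
(c) row D: |A| = 5, |A ∩ B| = 3; needs |A ∩ B| > |A ∖ B| — true.
(d) row F: |A| = 8, |A ∩ B| = 6; needs |A ∩ B| ≤ 6 — true.
(e) row B: |A| = 5, |A ∩ B| = 4; needs |A ∩ B| = 4 — true.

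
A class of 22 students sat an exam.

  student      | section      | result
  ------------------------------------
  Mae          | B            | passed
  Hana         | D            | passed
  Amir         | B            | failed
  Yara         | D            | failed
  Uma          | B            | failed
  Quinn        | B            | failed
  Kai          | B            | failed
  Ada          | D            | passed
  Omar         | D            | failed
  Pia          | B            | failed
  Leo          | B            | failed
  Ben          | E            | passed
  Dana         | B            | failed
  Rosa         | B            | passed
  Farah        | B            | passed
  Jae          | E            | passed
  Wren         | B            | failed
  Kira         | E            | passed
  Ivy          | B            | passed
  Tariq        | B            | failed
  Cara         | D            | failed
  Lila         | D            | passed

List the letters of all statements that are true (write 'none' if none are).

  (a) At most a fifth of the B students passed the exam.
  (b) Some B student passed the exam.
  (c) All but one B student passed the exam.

|A| = 13, |A ∩ B| = 4, |A ∖ B| = 9.
(a) |A ∩ B| / |A| ≤ 1/5: fails.
(b) A ∩ B ≠ ∅ (|A ∩ B| ≥ 1): holds.
(c) |A ∖ B| = 1: fails.

(b)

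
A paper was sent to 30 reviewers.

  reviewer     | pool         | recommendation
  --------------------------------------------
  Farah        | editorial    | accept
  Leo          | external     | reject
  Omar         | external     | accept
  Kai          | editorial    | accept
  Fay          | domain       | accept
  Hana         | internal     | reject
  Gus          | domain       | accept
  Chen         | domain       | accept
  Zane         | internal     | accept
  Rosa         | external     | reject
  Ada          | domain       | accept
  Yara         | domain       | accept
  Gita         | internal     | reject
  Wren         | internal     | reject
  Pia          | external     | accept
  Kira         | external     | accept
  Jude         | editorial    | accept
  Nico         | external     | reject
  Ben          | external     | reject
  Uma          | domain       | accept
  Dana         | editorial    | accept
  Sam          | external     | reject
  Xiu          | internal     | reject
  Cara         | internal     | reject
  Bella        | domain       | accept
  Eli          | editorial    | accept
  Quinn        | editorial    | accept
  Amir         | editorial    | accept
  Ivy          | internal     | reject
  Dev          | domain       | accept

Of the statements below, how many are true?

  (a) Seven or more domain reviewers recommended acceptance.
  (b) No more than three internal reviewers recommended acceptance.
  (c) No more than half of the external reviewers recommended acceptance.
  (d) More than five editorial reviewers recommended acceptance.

4

(a) domain: |A| = 8, |A ∩ B| = 8; needs |A ∩ B| ≥ 7 — true.
(b) internal: |A| = 7, |A ∩ B| = 1; needs |A ∩ B| ≤ 3 — true.
(c) external: |A| = 8, |A ∩ B| = 3; needs |A ∩ B| ≤ |A ∖ B| — true.
(d) editorial: |A| = 7, |A ∩ B| = 7; needs |A ∩ B| > 5 — true.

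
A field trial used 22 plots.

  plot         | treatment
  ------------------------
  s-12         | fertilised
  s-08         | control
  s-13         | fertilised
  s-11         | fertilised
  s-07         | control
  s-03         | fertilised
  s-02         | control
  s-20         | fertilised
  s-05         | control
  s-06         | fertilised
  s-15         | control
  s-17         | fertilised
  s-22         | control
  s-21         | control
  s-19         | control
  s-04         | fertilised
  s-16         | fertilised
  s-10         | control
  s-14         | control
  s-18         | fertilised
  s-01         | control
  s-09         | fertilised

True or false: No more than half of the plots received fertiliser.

Truth condition: |A ∩ B| ≤ |A ∖ B|.
|A| = 22, |A ∩ B| = 11, |A ∖ B| = 11.
11 = 11, so the statement is true.

True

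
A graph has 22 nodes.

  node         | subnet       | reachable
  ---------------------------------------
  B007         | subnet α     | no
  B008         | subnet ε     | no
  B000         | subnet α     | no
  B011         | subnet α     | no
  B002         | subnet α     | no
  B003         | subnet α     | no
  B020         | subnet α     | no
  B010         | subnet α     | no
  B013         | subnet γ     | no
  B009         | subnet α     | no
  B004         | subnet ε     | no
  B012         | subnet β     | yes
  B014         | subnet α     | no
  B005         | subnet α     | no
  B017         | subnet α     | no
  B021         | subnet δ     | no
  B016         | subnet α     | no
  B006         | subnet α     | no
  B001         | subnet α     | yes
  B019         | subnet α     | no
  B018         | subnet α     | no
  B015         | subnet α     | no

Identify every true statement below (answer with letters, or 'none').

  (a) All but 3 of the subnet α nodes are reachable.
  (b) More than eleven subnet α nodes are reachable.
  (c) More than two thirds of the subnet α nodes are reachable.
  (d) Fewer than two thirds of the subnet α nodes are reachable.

|A| = 17, |A ∩ B| = 1, |A ∖ B| = 16.
(a) |A ∖ B| = 3: fails.
(b) |A ∩ B| > 11: fails.
(c) |A ∩ B| / |A| > 2/3: fails.
(d) |A ∩ B| / |A| < 2/3: holds.

(d)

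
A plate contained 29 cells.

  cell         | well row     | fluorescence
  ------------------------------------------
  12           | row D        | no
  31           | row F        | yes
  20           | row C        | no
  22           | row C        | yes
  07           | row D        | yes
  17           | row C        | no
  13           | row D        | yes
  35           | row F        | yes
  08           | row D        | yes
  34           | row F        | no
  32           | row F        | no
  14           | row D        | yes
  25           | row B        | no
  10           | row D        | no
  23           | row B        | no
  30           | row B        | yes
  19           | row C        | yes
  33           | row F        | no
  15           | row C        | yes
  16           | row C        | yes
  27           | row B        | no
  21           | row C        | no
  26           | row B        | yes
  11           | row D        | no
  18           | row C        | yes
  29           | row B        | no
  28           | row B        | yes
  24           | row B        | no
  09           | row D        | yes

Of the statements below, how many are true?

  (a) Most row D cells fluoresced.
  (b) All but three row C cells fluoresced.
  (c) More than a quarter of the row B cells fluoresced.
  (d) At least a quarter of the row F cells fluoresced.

(a) row D: |A| = 8, |A ∩ B| = 5; needs |A ∩ B| > |A ∖ B| — true.
(b) row C: |A| = 8, |A ∩ B| = 5; needs |A ∖ B| = 3 — true.
(c) row B: |A| = 8, |A ∩ B| = 3; needs |A ∩ B| / |A| > 1/4 — true.
(d) row F: |A| = 5, |A ∩ B| = 2; needs |A ∩ B| / |A| ≥ 1/4 — true.

4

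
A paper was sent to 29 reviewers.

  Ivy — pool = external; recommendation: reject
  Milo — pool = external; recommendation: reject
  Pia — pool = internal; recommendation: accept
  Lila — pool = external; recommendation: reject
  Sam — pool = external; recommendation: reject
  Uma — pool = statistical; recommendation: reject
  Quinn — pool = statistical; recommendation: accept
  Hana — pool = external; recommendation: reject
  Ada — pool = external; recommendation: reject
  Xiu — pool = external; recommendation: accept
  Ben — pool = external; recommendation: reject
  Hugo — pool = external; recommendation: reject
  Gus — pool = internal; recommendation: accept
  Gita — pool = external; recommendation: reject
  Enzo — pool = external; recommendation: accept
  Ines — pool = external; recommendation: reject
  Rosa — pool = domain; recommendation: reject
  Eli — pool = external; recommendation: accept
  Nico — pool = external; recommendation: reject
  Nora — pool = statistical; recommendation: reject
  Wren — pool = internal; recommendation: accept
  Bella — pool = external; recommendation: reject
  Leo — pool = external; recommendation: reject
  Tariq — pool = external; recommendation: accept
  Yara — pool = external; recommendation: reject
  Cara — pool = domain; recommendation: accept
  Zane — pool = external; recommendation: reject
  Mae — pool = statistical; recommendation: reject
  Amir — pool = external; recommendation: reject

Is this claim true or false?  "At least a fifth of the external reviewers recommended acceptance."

True

Truth condition: |A ∩ B| / |A| ≥ 1/5.
|A| = 20, |A ∩ B| = 4, |A ∖ B| = 16.
|A ∩ B|/|A| = 4/20, so the statement is true.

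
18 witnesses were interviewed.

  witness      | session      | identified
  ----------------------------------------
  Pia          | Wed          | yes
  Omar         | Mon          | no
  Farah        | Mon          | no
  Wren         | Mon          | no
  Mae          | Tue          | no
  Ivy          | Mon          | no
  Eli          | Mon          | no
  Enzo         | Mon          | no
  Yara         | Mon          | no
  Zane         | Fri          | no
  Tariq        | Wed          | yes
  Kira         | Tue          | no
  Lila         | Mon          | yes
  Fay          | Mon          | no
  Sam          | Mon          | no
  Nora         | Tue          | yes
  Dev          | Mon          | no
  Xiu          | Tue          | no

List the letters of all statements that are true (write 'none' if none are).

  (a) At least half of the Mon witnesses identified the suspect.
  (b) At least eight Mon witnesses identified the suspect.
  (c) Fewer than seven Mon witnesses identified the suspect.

(c)

|A| = 11, |A ∩ B| = 1, |A ∖ B| = 10.
(a) |A ∩ B| ≥ |A ∖ B|: fails.
(b) |A ∩ B| ≥ 8: fails.
(c) |A ∩ B| < 7: holds.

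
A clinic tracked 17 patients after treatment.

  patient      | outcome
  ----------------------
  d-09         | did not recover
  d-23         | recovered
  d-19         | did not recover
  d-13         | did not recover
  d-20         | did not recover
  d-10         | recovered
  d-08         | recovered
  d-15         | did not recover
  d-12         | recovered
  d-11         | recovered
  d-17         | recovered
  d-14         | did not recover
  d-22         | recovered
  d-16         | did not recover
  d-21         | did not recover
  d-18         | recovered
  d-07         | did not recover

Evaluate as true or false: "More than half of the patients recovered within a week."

The determiner here denotes the relation: |A ∩ B| > |A ∖ B|.
|A| = 17, |A ∩ B| = 8, |A ∖ B| = 9.
8 < 9, so the statement is false.

False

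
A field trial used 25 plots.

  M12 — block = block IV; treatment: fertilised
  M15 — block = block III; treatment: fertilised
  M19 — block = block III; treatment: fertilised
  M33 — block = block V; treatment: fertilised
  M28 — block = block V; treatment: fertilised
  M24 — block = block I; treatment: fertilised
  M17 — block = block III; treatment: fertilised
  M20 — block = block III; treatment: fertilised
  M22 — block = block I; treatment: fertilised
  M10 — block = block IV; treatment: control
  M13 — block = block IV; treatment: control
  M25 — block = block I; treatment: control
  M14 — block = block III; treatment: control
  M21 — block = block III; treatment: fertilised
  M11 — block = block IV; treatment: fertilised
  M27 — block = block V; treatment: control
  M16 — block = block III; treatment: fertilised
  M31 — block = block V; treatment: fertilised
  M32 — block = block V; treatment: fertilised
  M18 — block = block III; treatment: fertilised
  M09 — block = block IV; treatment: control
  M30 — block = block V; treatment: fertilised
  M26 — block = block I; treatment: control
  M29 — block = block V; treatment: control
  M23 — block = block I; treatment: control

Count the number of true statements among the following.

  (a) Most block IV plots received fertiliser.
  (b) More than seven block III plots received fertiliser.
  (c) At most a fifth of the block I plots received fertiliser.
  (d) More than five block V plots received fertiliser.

(a) block IV: |A| = 5, |A ∩ B| = 2; needs |A ∩ B| > |A ∖ B| — false.
(b) block III: |A| = 8, |A ∩ B| = 7; needs |A ∩ B| > 7 — false.
(c) block I: |A| = 5, |A ∩ B| = 2; needs |A ∩ B| / |A| ≤ 1/5 — false.
(d) block V: |A| = 7, |A ∩ B| = 5; needs |A ∩ B| > 5 — false.

0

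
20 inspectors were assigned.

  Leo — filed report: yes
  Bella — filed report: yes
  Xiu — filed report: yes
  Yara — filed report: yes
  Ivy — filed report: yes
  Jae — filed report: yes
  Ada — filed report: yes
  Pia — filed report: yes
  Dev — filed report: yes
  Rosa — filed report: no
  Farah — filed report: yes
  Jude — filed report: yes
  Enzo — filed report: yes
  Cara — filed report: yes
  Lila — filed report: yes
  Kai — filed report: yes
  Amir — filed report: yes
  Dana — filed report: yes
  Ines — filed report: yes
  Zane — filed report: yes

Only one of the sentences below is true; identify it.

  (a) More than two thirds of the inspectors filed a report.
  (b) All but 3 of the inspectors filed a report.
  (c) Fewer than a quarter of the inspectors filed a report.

|A| = 20, |A ∩ B| = 19, |A ∖ B| = 1.
(a) requires |A ∩ B| / |A| > 2/3: true.
(b) requires |A ∖ B| = 3: false.
(c) requires |A ∩ B| / |A| < 1/4: false.

(a)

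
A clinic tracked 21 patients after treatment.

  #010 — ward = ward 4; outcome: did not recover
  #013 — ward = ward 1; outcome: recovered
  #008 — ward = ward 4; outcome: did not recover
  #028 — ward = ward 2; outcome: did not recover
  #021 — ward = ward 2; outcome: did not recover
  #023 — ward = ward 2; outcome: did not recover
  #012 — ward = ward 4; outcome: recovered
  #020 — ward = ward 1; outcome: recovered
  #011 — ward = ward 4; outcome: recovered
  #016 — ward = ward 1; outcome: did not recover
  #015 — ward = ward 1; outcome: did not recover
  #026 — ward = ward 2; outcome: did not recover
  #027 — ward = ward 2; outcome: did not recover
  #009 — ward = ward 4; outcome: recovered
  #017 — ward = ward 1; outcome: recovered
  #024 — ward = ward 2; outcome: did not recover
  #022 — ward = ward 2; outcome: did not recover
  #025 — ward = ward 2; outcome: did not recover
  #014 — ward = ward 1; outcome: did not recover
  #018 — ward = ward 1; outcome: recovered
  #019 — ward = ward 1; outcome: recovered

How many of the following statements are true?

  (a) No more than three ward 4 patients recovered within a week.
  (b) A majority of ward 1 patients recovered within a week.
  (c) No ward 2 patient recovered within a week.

(a) ward 4: |A| = 5, |A ∩ B| = 3; needs |A ∩ B| ≤ 3 — true.
(b) ward 1: |A| = 8, |A ∩ B| = 5; needs |A ∩ B| > |A ∖ B| — true.
(c) ward 2: |A| = 8, |A ∩ B| = 0; needs A ∩ B = ∅ (|A ∩ B| = 0) — true.

3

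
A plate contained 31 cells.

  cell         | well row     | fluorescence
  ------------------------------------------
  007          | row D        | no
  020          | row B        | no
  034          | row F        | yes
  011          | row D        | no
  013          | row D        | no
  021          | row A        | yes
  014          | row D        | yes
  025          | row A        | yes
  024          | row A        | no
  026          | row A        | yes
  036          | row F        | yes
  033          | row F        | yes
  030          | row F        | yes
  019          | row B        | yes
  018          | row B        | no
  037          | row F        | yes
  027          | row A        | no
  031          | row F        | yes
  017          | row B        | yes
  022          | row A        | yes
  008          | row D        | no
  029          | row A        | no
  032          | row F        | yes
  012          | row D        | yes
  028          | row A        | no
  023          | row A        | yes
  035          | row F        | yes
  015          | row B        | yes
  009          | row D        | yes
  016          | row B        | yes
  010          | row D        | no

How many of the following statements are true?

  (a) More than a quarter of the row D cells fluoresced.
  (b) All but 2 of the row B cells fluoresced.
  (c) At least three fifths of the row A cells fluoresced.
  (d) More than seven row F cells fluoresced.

(a) row D: |A| = 8, |A ∩ B| = 3; needs |A ∩ B| / |A| > 1/4 — true.
(b) row B: |A| = 6, |A ∩ B| = 4; needs |A ∖ B| = 2 — true.
(c) row A: |A| = 9, |A ∩ B| = 5; needs |A ∩ B| / |A| ≥ 3/5 — false.
(d) row F: |A| = 8, |A ∩ B| = 8; needs |A ∩ B| > 7 — true.

3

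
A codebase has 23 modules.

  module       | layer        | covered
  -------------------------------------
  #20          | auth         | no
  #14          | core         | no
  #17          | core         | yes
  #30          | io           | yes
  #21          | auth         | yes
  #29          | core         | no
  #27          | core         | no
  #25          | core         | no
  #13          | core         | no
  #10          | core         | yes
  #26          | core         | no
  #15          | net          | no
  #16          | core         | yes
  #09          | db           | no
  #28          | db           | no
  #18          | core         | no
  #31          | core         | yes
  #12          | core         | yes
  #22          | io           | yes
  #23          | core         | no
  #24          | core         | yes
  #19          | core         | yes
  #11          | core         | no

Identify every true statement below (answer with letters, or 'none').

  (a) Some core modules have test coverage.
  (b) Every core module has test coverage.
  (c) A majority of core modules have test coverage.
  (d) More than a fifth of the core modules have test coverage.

(a), (d)

|A| = 16, |A ∩ B| = 7, |A ∖ B| = 9.
(a) A ∩ B ≠ ∅ (|A ∩ B| ≥ 1): holds.
(b) A ⊆ B, i.e. every element of A is in B (|A ∖ B| = 0): fails.
(c) |A ∩ B| > |A ∖ B|: fails.
(d) |A ∩ B| / |A| > 1/5: holds.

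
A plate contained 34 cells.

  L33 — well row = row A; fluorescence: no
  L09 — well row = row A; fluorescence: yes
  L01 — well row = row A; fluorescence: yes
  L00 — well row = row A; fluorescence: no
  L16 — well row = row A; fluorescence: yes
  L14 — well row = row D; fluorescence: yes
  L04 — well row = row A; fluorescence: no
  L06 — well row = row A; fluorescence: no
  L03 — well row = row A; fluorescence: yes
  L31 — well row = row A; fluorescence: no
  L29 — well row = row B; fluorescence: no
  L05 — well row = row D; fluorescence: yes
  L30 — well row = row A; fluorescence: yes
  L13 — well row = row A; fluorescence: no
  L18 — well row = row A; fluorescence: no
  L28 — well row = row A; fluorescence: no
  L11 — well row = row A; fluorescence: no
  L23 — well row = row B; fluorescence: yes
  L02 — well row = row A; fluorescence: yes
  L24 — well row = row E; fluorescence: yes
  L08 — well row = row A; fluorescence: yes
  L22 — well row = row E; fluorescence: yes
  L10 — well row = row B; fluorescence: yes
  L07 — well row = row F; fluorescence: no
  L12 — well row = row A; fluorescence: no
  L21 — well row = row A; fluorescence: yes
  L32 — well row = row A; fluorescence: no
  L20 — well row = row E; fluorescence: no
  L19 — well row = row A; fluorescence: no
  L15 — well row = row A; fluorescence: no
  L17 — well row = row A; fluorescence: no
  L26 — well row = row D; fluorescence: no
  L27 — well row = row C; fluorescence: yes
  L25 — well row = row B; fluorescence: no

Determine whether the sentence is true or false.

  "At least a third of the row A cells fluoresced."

Truth condition: |A ∩ B| / |A| ≥ 1/3.
|A| = 22, |A ∩ B| = 8, |A ∖ B| = 14.
|A ∩ B|/|A| = 8/22, so the statement is true.

True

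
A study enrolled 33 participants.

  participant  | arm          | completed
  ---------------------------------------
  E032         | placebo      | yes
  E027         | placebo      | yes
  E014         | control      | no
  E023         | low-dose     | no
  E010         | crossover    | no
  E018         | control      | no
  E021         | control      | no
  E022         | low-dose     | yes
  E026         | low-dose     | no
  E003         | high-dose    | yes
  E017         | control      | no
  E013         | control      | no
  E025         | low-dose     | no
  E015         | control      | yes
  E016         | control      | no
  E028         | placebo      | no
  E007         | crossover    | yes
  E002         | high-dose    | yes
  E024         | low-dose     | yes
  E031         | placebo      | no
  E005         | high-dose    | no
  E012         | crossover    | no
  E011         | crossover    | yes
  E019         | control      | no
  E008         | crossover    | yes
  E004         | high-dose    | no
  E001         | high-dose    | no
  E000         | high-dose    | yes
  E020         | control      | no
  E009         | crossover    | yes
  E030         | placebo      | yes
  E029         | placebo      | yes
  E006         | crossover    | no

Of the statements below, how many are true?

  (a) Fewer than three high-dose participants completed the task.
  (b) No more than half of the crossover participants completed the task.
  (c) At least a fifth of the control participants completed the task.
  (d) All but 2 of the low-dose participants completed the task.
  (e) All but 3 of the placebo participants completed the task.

0

(a) high-dose: |A| = 6, |A ∩ B| = 3; needs |A ∩ B| < 3 — false.
(b) crossover: |A| = 7, |A ∩ B| = 4; needs |A ∩ B| ≤ |A ∖ B| — false.
(c) control: |A| = 9, |A ∩ B| = 1; needs |A ∩ B| / |A| ≥ 1/5 — false.
(d) low-dose: |A| = 5, |A ∩ B| = 2; needs |A ∖ B| = 2 — false.
(e) placebo: |A| = 6, |A ∩ B| = 4; needs |A ∖ B| = 3 — false.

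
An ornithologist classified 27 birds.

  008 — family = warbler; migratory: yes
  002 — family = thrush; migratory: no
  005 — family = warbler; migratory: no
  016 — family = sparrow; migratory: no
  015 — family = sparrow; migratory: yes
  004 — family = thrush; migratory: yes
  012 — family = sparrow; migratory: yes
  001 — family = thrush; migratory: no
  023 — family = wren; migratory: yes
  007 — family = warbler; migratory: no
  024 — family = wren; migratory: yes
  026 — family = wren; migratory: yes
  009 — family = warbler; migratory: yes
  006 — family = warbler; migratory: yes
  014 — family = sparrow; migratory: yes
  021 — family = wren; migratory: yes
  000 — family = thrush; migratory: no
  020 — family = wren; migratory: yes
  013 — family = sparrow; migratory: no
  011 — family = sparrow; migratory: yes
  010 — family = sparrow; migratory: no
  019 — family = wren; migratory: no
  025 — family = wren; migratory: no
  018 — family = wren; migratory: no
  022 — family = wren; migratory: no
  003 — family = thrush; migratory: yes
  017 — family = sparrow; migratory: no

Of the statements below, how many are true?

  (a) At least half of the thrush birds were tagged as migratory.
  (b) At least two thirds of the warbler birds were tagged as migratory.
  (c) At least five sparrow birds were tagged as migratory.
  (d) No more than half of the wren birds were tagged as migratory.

0

(a) thrush: |A| = 5, |A ∩ B| = 2; needs |A ∩ B| ≥ |A ∖ B| — false.
(b) warbler: |A| = 5, |A ∩ B| = 3; needs |A ∩ B| / |A| ≥ 2/3 — false.
(c) sparrow: |A| = 8, |A ∩ B| = 4; needs |A ∩ B| ≥ 5 — false.
(d) wren: |A| = 9, |A ∩ B| = 5; needs |A ∩ B| ≤ |A ∖ B| — false.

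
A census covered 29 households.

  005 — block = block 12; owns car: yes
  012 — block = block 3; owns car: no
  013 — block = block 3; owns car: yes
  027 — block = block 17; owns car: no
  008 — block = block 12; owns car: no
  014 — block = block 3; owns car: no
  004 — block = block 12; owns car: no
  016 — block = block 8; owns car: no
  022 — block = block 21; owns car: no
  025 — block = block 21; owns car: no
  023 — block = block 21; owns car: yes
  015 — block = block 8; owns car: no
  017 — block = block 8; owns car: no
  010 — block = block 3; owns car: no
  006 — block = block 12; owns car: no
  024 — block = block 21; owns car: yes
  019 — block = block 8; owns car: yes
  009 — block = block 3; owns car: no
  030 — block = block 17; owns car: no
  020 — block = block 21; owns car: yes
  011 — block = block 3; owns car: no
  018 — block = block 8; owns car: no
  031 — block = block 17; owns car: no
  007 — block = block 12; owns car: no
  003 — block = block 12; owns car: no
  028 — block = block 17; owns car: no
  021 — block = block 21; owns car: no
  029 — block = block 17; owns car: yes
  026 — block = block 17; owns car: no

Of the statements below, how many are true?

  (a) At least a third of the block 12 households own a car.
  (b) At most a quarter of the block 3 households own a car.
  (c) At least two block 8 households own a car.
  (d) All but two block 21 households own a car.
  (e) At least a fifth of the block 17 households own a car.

(a) block 12: |A| = 6, |A ∩ B| = 1; needs |A ∩ B| / |A| ≥ 1/3 — false.
(b) block 3: |A| = 6, |A ∩ B| = 1; needs |A ∩ B| / |A| ≤ 1/4 — true.
(c) block 8: |A| = 5, |A ∩ B| = 1; needs |A ∩ B| ≥ 2 — false.
(d) block 21: |A| = 6, |A ∩ B| = 3; needs |A ∖ B| = 2 — false.
(e) block 17: |A| = 6, |A ∩ B| = 1; needs |A ∩ B| / |A| ≥ 1/5 — false.

1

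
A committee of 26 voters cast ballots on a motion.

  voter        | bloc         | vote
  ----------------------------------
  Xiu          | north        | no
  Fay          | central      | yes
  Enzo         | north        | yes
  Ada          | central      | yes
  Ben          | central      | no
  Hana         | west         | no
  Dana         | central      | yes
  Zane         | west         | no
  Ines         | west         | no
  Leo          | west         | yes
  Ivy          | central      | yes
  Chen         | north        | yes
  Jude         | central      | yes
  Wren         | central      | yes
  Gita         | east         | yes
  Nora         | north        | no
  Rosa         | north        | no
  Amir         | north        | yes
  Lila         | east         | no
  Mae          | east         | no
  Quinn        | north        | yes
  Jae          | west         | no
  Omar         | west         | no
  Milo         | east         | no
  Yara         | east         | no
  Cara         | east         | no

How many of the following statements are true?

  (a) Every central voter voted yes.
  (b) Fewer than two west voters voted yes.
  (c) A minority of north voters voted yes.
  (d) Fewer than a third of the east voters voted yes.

(a) central: |A| = 7, |A ∩ B| = 6; needs A ⊆ B, i.e. every element of A is in B (|A ∖ B| = 0) — false.
(b) west: |A| = 6, |A ∩ B| = 1; needs |A ∩ B| < 2 — true.
(c) north: |A| = 7, |A ∩ B| = 4; needs |A ∩ B| < |A ∖ B| — false.
(d) east: |A| = 6, |A ∩ B| = 1; needs |A ∩ B| / |A| < 1/3 — true.

2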